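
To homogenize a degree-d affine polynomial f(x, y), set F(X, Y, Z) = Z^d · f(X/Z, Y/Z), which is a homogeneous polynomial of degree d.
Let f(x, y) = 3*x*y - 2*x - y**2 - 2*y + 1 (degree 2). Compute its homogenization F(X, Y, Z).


F(X, Y, Z) = 3*X*Y - 2*X*Z - Y**2 - 2*Y*Z + Z**2

deg(f) = 2.
Substitute x = X/Z, y = Y/Z into f, then multiply by Z^2.
  monomial 3·x^1·y^1 ↦ 3·X^1·Y^1·Z^0.
  monomial -2·x^1·y^0 ↦ -2·X^1·Y^0·Z^1.
  monomial -1·x^0·y^2 ↦ -1·X^0·Y^2·Z^0.
  monomial -2·x^0·y^1 ↦ -2·X^0·Y^1·Z^1.
  monomial 1·x^0·y^0 ↦ 1·X^0·Y^0·Z^2.
Collecting: F(X, Y, Z) = 3*X*Y - 2*X*Z - Y**2 - 2*Y*Z + Z**2.


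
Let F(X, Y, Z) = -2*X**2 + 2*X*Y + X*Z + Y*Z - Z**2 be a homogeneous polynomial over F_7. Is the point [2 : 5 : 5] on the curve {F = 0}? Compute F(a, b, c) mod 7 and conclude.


F(2,5,5) ≡ 1 (mod 7); P is NOT on the curve.

Evaluate F(2, 5, 5) term-by-term (mod 7).
  -2*X**2 ↦ -2·4·1·1 = -8
  2*X*Y ↦ 2·2·5·1 = 20
  X*Z ↦ 1·2·1·5 = 10
  Y*Z ↦ 1·1·5·5 = 25
  -Z**2 ↦ -1·1·1·25 = -25
Sum: F(2, 5, 5) = (-8) + (20) + (10) + (25) + (-25) = 22.
Reducing mod 7: 22 ≡ 1 (mod 7).
Since F(a, b, c) ≡ 1 ≠ 0 (mod 7), P does NOT lie on the curve.


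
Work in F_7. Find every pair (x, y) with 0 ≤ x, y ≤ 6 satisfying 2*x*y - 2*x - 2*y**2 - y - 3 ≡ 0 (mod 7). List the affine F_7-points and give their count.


Affine F_7-points: {(2, 0), (2, 5), (3, 2), (3, 4), (6, 3), (6, 6)}; count = 6.

For each of the 49 pairs (x, y) ∈ F_7², evaluate f(x, y) mod 7. Record the zeros.
  x = 0: [0↦4, 1↦1, 2↦1, 3↦4, 4↦3, 5↦5, 6↦3]  zeros at y ∈ ∅
  x = 1: [0↦2, 1↦1, 2↦3, 3↦1, 4↦2, 5↦6, 6↦6]  zeros at y ∈ ∅
  x = 2: [0↦0, 1↦1, 2↦5, 3↦5, 4↦1, 5↦0, 6↦2]  zeros at y ∈ {0, 5}
  x = 3: [0↦5, 1↦1, 2↦0, 3↦2, 4↦0, 5↦1, 6↦5]  zeros at y ∈ {2, 4}
  x = 4: [0↦3, 1↦1, 2↦2, 3↦6, 4↦6, 5↦2, 6↦1]  zeros at y ∈ ∅
  x = 5: [0↦1, 1↦1, 2↦4, 3↦3, 4↦5, 5↦3, 6↦4]  zeros at y ∈ ∅
  x = 6: [0↦6, 1↦1, 2↦6, 3↦0, 4↦4, 5↦4, 6↦0]  zeros at y ∈ {3, 6}
Collecting zeros: affine points = {(2, 0), (2, 5), (3, 2), (3, 4), (6, 3), (6, 6)}.
Total count |C(F_7)_aff| = 6.


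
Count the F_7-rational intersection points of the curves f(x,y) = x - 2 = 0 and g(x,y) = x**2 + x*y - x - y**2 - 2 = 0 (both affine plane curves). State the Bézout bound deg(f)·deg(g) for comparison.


Common zeros: {(2, 0), (2, 2)}; count = 2; Bézout bound = 2.

deg(f) = 1, deg(g) = 2, so Bézout bound = 2.
Scan x ∈ F_7. For each x, list the y ∈ F_7 with f(x, y) ≡ 0 and those with g(x, y) ≡ 0 (mod 7); the common zeros in that column are the intersection.
  x = 0: f ≡ 0 at y ∈ ∅; g ≡ 0 at y ∈ ∅; common: ∅.
  x = 1: f ≡ 0 at y ∈ ∅; g ≡ 0 at y ∈ {4}; common: ∅.
  x = 2: f ≡ 0 at y ∈ {0, 1, 2, 3, 4, 5, 6}; g ≡ 0 at y ∈ {0, 2}; common: {0, 2}.
  x = 3: f ≡ 0 at y ∈ ∅; g ≡ 0 at y ∈ {4, 6}; common: ∅.
  x = 4: f ≡ 0 at y ∈ ∅; g ≡ 0 at y ∈ {2}; common: ∅.
  x = 5: f ≡ 0 at y ∈ ∅; g ≡ 0 at y ∈ ∅; common: ∅.
  x = 6: f ≡ 0 at y ∈ ∅; g ≡ 0 at y ∈ {0, 6}; common: ∅.
Collecting: common zeros = {(2, 0), (2, 2)}, so the count is 2.
Comparison with the Bézout bound: 2 ≤ 2 = deg(f)·deg(g), as expected for curves with no common component (the bound is attained).


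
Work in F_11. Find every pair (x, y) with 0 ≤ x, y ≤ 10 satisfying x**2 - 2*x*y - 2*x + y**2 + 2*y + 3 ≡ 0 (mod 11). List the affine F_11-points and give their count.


Affine F_11-points: {(0, 2), (0, 7), (1, 3), (1, 8), (2, 4), (2, 9), (3, 5), (3, 10), (4, 0), (4, 6), (5, 1), (5, 7), (6, 2), (6, 8), (7, 3), (7, 9), (8, 4), (8, 10), (9, 0), (9, 5), (10, 1), (10, 6)}; count = 22.

For each of the 121 pairs (x, y) ∈ F_11², evaluate f(x, y) mod 11. Record the zeros.
  x = 0: [0↦3, 1↦6, 2↦0, 3↦7, 4↦5, 5↦5, 6↦7, 7↦0, 8↦6, 9↦3, 10↦2]  zeros at y ∈ {2, 7}
  x = 1: [0↦2, 1↦3, 2↦6, 3↦0, 4↦7, 5↦5, 6↦5, 7↦7, 8↦0, 9↦6, 10↦3]  zeros at y ∈ {3, 8}
  x = 2: [0↦3, 1↦2, 2↦3, 3↦6, 4↦0, 5↦7, 6↦5, 7↦5, 8↦7, 9↦0, 10↦6]  zeros at y ∈ {4, 9}
  x = 3: [0↦6, 1↦3, 2↦2, 3↦3, 4↦6, 5↦0, 6↦7, 7↦5, 8↦5, 9↦7, 10↦0]  zeros at y ∈ {5, 10}
  x = 4: [0↦0, 1↦6, 2↦3, 3↦2, 4↦3, 5↦6, 6↦0, 7↦7, 8↦5, 9↦5, 10↦7]  zeros at y ∈ {0, 6}
  x = 5: [0↦7, 1↦0, 2↦6, 3↦3, 4↦2, 5↦3, 6↦6, 7↦0, 8↦7, 9↦5, 10↦5]  zeros at y ∈ {1, 7}
  x = 6: [0↦5, 1↦7, 2↦0, 3↦6, 4↦3, 5↦2, 6↦3, 7↦6, 8↦0, 9↦7, 10↦5]  zeros at y ∈ {2, 8}
  x = 7: [0↦5, 1↦5, 2↦7, 3↦0, 4↦6, 5↦3, 6↦2, 7↦3, 8↦6, 9↦0, 10↦7]  zeros at y ∈ {3, 9}
  x = 8: [0↦7, 1↦5, 2↦5, 3↦7, 4↦0, 5↦6, 6↦3, 7↦2, 8↦3, 9↦6, 10↦0]  zeros at y ∈ {4, 10}
  x = 9: [0↦0, 1↦7, 2↦5, 3↦5, 4↦7, 5↦0, 6↦6, 7↦3, 8↦2, 9↦3, 10↦6]  zeros at y ∈ {0, 5}
  x = 10: [0↦6, 1↦0, 2↦7, 3↦5, 4↦5, 5↦7, 6↦0, 7↦6, 8↦3, 9↦2, 10↦3]  zeros at y ∈ {1, 6}
Collecting zeros: affine points = {(0, 2), (0, 7), (1, 3), (1, 8), (2, 4), (2, 9), (3, 5), (3, 10), (4, 0), (4, 6), (5, 1), (5, 7), (6, 2), (6, 8), (7, 3), (7, 9), (8, 4), (8, 10), (9, 0), (9, 5), (10, 1), (10, 6)}.
Total count |C(F_11)_aff| = 22.


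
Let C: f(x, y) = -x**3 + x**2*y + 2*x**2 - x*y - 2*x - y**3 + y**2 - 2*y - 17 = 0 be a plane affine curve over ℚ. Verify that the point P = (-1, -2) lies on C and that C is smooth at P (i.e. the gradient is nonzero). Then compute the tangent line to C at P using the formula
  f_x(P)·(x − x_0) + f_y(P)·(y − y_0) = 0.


Tangent line at P: -3*x - 16*y - 35 = 0.

Step 1: f(-1, -2) = 0, so P lies on C.
Step 2: partial derivatives
  f_x(x, y) = -3*x**2 + 2*x*y + 4*x - y - 2, f_y(x, y) = x**2 - x - 3*y**2 + 2*y - 2.
  f_x(P) = -3, f_y(P) = -16 (gradient nonzero, so P is smooth).
Step 3: tangent line at P: -3·(x − -1) + -16·(y − -2) = 0.
Expanding: -3*x - 16*y - 35 = 0.


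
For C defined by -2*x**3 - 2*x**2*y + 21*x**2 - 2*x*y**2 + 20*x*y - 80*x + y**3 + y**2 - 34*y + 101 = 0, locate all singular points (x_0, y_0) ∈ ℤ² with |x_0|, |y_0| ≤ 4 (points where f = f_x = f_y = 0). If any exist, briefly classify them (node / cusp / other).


Singular points: {(3, 2)}; classification: node.

Compute partial derivatives:
  f_x = -6*x**2 - 4*x*y + 42*x - 2*y**2 + 20*y - 80.
  f_y = -2*x**2 - 4*x*y + 20*x + 3*y**2 + 2*y - 34.
Scan x_0 ∈ {−4, ..., 4}. For each x_0, f_y(x_0, y) is a polynomial in y; find its integer roots y ∈ {−4, ..., 4}, then test f_x and f at those candidates.
  x = -4: f_y(-4, y) = 3*y**2 + 18*y - 146; no integer root y with |y| ≤ 4.
  x = -3: f_y(-3, y) = 3*y**2 + 14*y - 112; no integer root y with |y| ≤ 4.
  x = -2: f_y(-2, y) = 3*y**2 + 10*y - 82; no integer root y with |y| ≤ 4.
  x = -1: f_y(-1, y) = 3*y**2 + 6*y - 56; no integer root y with |y| ≤ 4.
  x = 0: f_y(0, y) = 3*y**2 + 2*y - 34; no integer root y with |y| ≤ 4.
  x = 1: f_y(1, y) = 3*y**2 - 2*y - 16; vanishes at y ∈ {-2}. (1, -2): f_x = -84 ≠ 0.
  x = 2: f_y(2, y) = 3*y**2 - 6*y - 2; no integer root y with |y| ≤ 4.
  x = 3: f_y(3, y) = 3*y**2 - 10*y + 8; vanishes at y ∈ {2}. (3, 2): f_x = 0, f = 0 — SINGULAR.
  x = 4: f_y(4, y) = 3*y**2 - 14*y + 14; no integer root y with |y| ≤ 4.
Only singular point on the grid: (3, 2).
Classify: substitute x = 3 + u, y = 2 + v and expand: f = -2*u**3 - 2*u**2*v - u**2 - 2*u*v**2 + v**3 + v**2.
No constant or linear terms (consistent with a singular point). Quadratic part: -u**2 + v**2. Cubic part: -2*u**3 - 2*u**2*v - 2*u*v**2 + v**3.
The quadratic part v**2 - u**2 = (v − u)(v + u) splits into two distinct linear factors, so there are two distinct tangent lines y − 2 = ±(x − 3) — this is a node (ordinary double point).
Classification: node.


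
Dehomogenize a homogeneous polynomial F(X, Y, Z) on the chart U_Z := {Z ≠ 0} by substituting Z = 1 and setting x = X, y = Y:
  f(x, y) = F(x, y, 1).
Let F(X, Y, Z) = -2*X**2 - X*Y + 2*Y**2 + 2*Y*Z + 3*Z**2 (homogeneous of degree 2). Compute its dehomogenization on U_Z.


f(x, y) = -2*x**2 - x*y + 2*y**2 + 2*y + 3

On U_Z we set Z = 1. Each monomial c·X^i·Y^j·Z^k in F becomes c·x^i·y^j·1^k = c·x^i·y^j.
Substituting Z = 1: F(X, Y, 1) = -2*x**2 - x*y + 2*y**2 + 2*y + 3.
Note: deg(f) ≤ deg(F) = 2; strict inequality happens when F is divisible by Z (lost terms).


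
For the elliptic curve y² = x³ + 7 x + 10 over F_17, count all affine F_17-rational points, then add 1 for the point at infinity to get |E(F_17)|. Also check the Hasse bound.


Affine points = {(1, 1), (1, 16), (2, 7), (2, 10), (4, 0), (5, 0), (6, 8), (6, 9), (8, 0), (10, 3), (10, 14), (14, 8), (14, 9), (16, 6), (16, 11)}; affine count = 15; |E(F_17)| = 16.

Discriminant check: Δ ∝ 4a³ + 27b² = 4·7³ + 27·10² = 4·343 + 27·100 ≡ 9 (mod 17). Nonzero ⇒ E is nonsingular.
For each x ∈ F_17, compute rhs = x³ + 7·x + 10 mod 17, then count y ∈ F_17 with y² ≡ rhs.
  x = 0: rhs = 10, matching y values: none (0 points).
  x = 1: rhs = 1, matching y values: 1, 16 (2 points).
  x = 2: rhs = 15, matching y values: 7, 10 (2 points).
  x = 3: rhs = 7, matching y values: none (0 points).
  x = 4: rhs = 0, matching y values: 0 (1 points).
  x = 5: rhs = 0, matching y values: 0 (1 points).
  x = 6: rhs = 13, matching y values: 8, 9 (2 points).
  x = 7: rhs = 11, matching y values: none (0 points).
  x = 8: rhs = 0, matching y values: 0 (1 points).
  x = 9: rhs = 3, matching y values: none (0 points).
  x = 10: rhs = 9, matching y values: 3, 14 (2 points).
  x = 11: rhs = 7, matching y values: none (0 points).
  x = 12: rhs = 3, matching y values: none (0 points).
  x = 13: rhs = 3, matching y values: none (0 points).
  x = 14: rhs = 13, matching y values: 8, 9 (2 points).
  x = 15: rhs = 5, matching y values: none (0 points).
  x = 16: rhs = 2, matching y values: 6, 11 (2 points).
Total affine count: 15.
Full point count |E(F_17)| = 15 + 1 = 16.
Hasse bound: |16 − (17+1)| = |-2| = 2 ≤ 2√17 ≈ 8.2462 ✓.


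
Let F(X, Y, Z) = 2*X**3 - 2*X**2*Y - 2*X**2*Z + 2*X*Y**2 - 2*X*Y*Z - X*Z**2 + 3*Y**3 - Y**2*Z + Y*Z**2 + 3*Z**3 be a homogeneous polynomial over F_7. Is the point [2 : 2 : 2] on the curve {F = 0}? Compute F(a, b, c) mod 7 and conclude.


F(2,2,2) ≡ 3 (mod 7); P is NOT on the curve.

Evaluate F(2, 2, 2) term-by-term (mod 7).
  2*X**3 ↦ 2·8·1·1 = 16
  -2*X**2*Y ↦ -2·4·2·1 = -16
  -2*X**2*Z ↦ -2·4·1·2 = -16
  2*X*Y**2 ↦ 2·2·4·1 = 16
  -2*X*Y*Z ↦ -2·2·2·2 = -16
  -X*Z**2 ↦ -1·2·1·4 = -8
  3*Y**3 ↦ 3·1·8·1 = 24
  -Y**2*Z ↦ -1·1·4·2 = -8
  Y*Z**2 ↦ 1·1·2·4 = 8
  3*Z**3 ↦ 3·1·1·8 = 24
Sum: F(2, 2, 2) = (16) + (-16) + (-16) + (16) + (-16) + (-8) + (24) + (-8) + (8) + (24) = 24.
Reducing mod 7: 24 ≡ 3 (mod 7).
Since F(a, b, c) ≡ 3 ≠ 0 (mod 7), P does NOT lie on the curve.


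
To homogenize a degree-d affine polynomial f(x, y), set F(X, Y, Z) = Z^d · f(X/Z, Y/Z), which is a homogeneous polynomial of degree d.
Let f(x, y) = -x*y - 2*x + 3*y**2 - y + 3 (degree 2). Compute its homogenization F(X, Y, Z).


F(X, Y, Z) = -X*Y - 2*X*Z + 3*Y**2 - Y*Z + 3*Z**2

deg(f) = 2.
Substitute x = X/Z, y = Y/Z into f, then multiply by Z^2.
  monomial -1·x^1·y^1 ↦ -1·X^1·Y^1·Z^0.
  monomial -2·x^1·y^0 ↦ -2·X^1·Y^0·Z^1.
  monomial 3·x^0·y^2 ↦ 3·X^0·Y^2·Z^0.
  monomial -1·x^0·y^1 ↦ -1·X^0·Y^1·Z^1.
  monomial 3·x^0·y^0 ↦ 3·X^0·Y^0·Z^2.
Collecting: F(X, Y, Z) = -X*Y - 2*X*Z + 3*Y**2 - Y*Z + 3*Z**2.


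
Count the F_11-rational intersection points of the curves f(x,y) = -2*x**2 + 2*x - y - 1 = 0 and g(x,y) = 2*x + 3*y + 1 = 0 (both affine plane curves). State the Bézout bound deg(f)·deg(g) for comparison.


Common zeros: {(1, 10), (4, 8)}; count = 2; Bézout bound = 2.

deg(f) = 2, deg(g) = 1, so Bézout bound = 2.
Scan x ∈ F_11. For each x, list the y ∈ F_11 with f(x, y) ≡ 0 and those with g(x, y) ≡ 0 (mod 11); the common zeros in that column are the intersection.
  x = 0: f ≡ 0 at y ∈ {10}; g ≡ 0 at y ∈ {7}; common: ∅.
  x = 1: f ≡ 0 at y ∈ {10}; g ≡ 0 at y ∈ {10}; common: {10}.
  x = 2: f ≡ 0 at y ∈ {6}; g ≡ 0 at y ∈ {2}; common: ∅.
  x = 3: f ≡ 0 at y ∈ {9}; g ≡ 0 at y ∈ {5}; common: ∅.
  x = 4: f ≡ 0 at y ∈ {8}; g ≡ 0 at y ∈ {8}; common: {8}.
  x = 5: f ≡ 0 at y ∈ {3}; g ≡ 0 at y ∈ {0}; common: ∅.
  x = 6: f ≡ 0 at y ∈ {5}; g ≡ 0 at y ∈ {3}; common: ∅.
  x = 7: f ≡ 0 at y ∈ {3}; g ≡ 0 at y ∈ {6}; common: ∅.
  x = 8: f ≡ 0 at y ∈ {8}; g ≡ 0 at y ∈ {9}; common: ∅.
  x = 9: f ≡ 0 at y ∈ {9}; g ≡ 0 at y ∈ {1}; common: ∅.
  x = 10: f ≡ 0 at y ∈ {6}; g ≡ 0 at y ∈ {4}; common: ∅.
Collecting: common zeros = {(1, 10), (4, 8)}, so the count is 2.
Comparison with the Bézout bound: 2 ≤ 2 = deg(f)·deg(g), as expected for curves with no common component (the bound is attained).


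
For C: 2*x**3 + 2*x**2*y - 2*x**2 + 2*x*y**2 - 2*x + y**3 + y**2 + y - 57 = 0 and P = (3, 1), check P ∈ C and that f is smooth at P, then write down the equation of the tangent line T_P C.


Tangent line at P: 54*x + 36*y - 198 = 0.

Step 1: f(3, 1) = 0, so P lies on C.
Step 2: partial derivatives
  f_x(x, y) = 6*x**2 + 4*x*y - 4*x + 2*y**2 - 2, f_y(x, y) = 2*x**2 + 4*x*y + 3*y**2 + 2*y + 1.
  f_x(P) = 54, f_y(P) = 36 (gradient nonzero, so P is smooth).
Step 3: tangent line at P: 54·(x − 3) + 36·(y − 1) = 0.
Expanding: 54*x + 36*y - 198 = 0.


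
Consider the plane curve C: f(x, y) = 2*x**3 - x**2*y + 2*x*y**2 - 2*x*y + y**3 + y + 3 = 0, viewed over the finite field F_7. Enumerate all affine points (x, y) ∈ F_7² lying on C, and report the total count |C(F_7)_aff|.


Affine F_7-points: {(0, 5), (2, 4), (3, 4), (4, 3), (4, 4), (4, 6)}; count = 6.

For each of the 49 pairs (x, y) ∈ F_7², evaluate f(x, y) mod 7. Record the zeros.
  x = 0: [0↦3, 1↦5, 2↦6, 3↦5, 4↦1, 5↦0, 6↦1]  zeros at y ∈ {5}
  x = 1: [0↦5, 1↦6, 2↦3, 3↦2, 4↦2, 5↦2, 6↦1]  zeros at y ∈ ∅
  x = 2: [0↦5, 1↦3, 2↦1, 3↦5, 4↦0, 5↦6, 6↦1]  zeros at y ∈ {4}
  x = 3: [0↦1, 1↦1, 2↦5, 3↦5, 4↦0, 5↦3, 6↦6]  zeros at y ∈ {4}
  x = 4: [0↦5, 1↦5, 2↦6, 3↦0, 4↦0, 5↦5, 6↦0]  zeros at y ∈ {3, 4, 6}
  x = 5: [0↦1, 1↦6, 2↦2, 3↦2, 4↦5, 5↦3, 6↦2]  zeros at y ∈ ∅
  x = 6: [0↦1, 1↦2, 2↦5, 3↦2, 4↦6, 5↦2, 6↦3]  zeros at y ∈ ∅
Collecting zeros: affine points = {(0, 5), (2, 4), (3, 4), (4, 3), (4, 4), (4, 6)}.
Total count |C(F_7)_aff| = 6.


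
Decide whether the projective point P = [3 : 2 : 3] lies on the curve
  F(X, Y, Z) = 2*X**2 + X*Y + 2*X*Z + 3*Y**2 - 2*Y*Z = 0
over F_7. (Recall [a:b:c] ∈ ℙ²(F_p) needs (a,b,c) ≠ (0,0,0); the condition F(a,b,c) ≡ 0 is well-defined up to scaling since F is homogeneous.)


F(3,2,3) ≡ 0 (mod 7); P is on the curve.

Evaluate F(3, 2, 3) term-by-term (mod 7).
  2*X**2 ↦ 2·9·1·1 = 18
  X*Y ↦ 1·3·2·1 = 6
  2*X*Z ↦ 2·3·1·3 = 18
  3*Y**2 ↦ 3·1·4·1 = 12
  -2*Y*Z ↦ -2·1·2·3 = -12
Sum: F(3, 2, 3) = (18) + (6) + (18) + (12) + (-12) = 42.
Reducing mod 7: 42 ≡ 0 (mod 7).
Since F(a, b, c) ≡ 0 (mod 7), P lies on the curve.


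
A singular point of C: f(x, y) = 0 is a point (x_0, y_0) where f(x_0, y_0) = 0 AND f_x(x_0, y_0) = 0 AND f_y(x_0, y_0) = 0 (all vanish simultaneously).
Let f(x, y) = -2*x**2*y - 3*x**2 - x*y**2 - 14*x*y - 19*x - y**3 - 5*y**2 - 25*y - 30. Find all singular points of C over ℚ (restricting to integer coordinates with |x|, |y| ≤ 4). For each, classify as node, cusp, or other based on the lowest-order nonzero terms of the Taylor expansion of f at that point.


Singular points: {(-3, -1)}; classification: node.

Compute partial derivatives:
  f_x = -4*x*y - 6*x - y**2 - 14*y - 19.
  f_y = -2*x**2 - 2*x*y - 14*x - 3*y**2 - 10*y - 25.
Scan x_0 ∈ {−4, ..., 4}. For each x_0, f_y(x_0, y) is a polynomial in y; find its integer roots y ∈ {−4, ..., 4}, then test f_x and f at those candidates.
  x = -4: f_y(-4, y) = -3*y**2 - 2*y - 1; no integer root y with |y| ≤ 4.
  x = -3: f_y(-3, y) = -3*y**2 - 4*y - 1; vanishes at y ∈ {-1}. (-3, -1): f_x = 0, f = 0 — SINGULAR.
  x = -2: f_y(-2, y) = -3*y**2 - 6*y - 5; no integer root y with |y| ≤ 4.
  x = -1: f_y(-1, y) = -3*y**2 - 8*y - 13; no integer root y with |y| ≤ 4.
  x = 0: f_y(0, y) = -3*y**2 - 10*y - 25; no integer root y with |y| ≤ 4.
  x = 1: f_y(1, y) = -3*y**2 - 12*y - 41; no integer root y with |y| ≤ 4.
  x = 2: f_y(2, y) = -3*y**2 - 14*y - 61; no integer root y with |y| ≤ 4.
  x = 3: f_y(3, y) = -3*y**2 - 16*y - 85; no integer root y with |y| ≤ 4.
  x = 4: f_y(4, y) = -3*y**2 - 18*y - 113; no integer root y with |y| ≤ 4.
Only singular point on the grid: (-3, -1).
Classify: substitute x = -3 + u, y = -1 + v and expand: f = -2*u**2*v - u**2 - u*v**2 - v**3 + v**2.
No constant or linear terms (consistent with a singular point). Quadratic part: -u**2 + v**2. Cubic part: -2*u**2*v - u*v**2 - v**3.
The quadratic part v**2 - u**2 = (v − u)(v + u) splits into two distinct linear factors, so there are two distinct tangent lines y − -1 = ±(x − -3) — this is a node (ordinary double point).
Classification: node.


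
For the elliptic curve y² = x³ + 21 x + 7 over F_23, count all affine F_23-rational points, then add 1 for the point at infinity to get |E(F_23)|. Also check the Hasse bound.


Affine points = {(1, 11), (1, 12), (6, 2), (6, 21), (12, 3), (12, 20), (13, 4), (13, 19), (14, 3), (14, 20), (16, 0), (20, 3), (20, 20), (21, 7), (21, 16), (22, 10), (22, 13)}; affine count = 17; |E(F_23)| = 18.

Discriminant check: Δ ∝ 4a³ + 27b² = 4·21³ + 27·7² = 4·9261 + 27·49 ≡ 3 (mod 23). Nonzero ⇒ E is nonsingular.
For each x ∈ F_23, compute rhs = x³ + 21·x + 7 mod 23, then count y ∈ F_23 with y² ≡ rhs.
  x = 0: rhs = 7, matching y values: none (0 points).
  x = 1: rhs = 6, matching y values: 11, 12 (2 points).
  x = 2: rhs = 11, matching y values: none (0 points).
  x = 3: rhs = 5, matching y values: none (0 points).
  x = 4: rhs = 17, matching y values: none (0 points).
  x = 5: rhs = 7, matching y values: none (0 points).
  x = 6: rhs = 4, matching y values: 2, 21 (2 points).
  x = 7: rhs = 14, matching y values: none (0 points).
  x = 8: rhs = 20, matching y values: none (0 points).
  x = 9: rhs = 5, matching y values: none (0 points).
  x = 10: rhs = 21, matching y values: none (0 points).
  x = 11: rhs = 5, matching y values: none (0 points).
  x = 12: rhs = 9, matching y values: 3, 20 (2 points).
  x = 13: rhs = 16, matching y values: 4, 19 (2 points).
  x = 14: rhs = 9, matching y values: 3, 20 (2 points).
  x = 15: rhs = 17, matching y values: none (0 points).
  x = 16: rhs = 0, matching y values: 0 (1 points).
  x = 17: rhs = 10, matching y values: none (0 points).
  x = 18: rhs = 7, matching y values: none (0 points).
  x = 19: rhs = 20, matching y values: none (0 points).
  x = 20: rhs = 9, matching y values: 3, 20 (2 points).
  x = 21: rhs = 3, matching y values: 7, 16 (2 points).
  x = 22: rhs = 8, matching y values: 10, 13 (2 points).
Total affine count: 17.
Full point count |E(F_23)| = 17 + 1 = 18.
Hasse bound: |18 − (23+1)| = |-6| = 6 ≤ 2√23 ≈ 9.5917 ✓.


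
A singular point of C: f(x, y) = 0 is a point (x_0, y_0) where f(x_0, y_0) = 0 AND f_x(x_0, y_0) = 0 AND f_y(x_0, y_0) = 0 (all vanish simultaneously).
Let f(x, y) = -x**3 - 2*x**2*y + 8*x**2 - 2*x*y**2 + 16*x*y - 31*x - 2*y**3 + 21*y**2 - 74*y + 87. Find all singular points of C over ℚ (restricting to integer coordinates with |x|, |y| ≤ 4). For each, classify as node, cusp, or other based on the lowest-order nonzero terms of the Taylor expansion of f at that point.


Singular points: {(1, 3)}; classification: node.

Compute partial derivatives:
  f_x = -3*x**2 - 4*x*y + 16*x - 2*y**2 + 16*y - 31.
  f_y = -2*x**2 - 4*x*y + 16*x - 6*y**2 + 42*y - 74.
Scan x_0 ∈ {−4, ..., 4}. For each x_0, f_y(x_0, y) is a polynomial in y; find its integer roots y ∈ {−4, ..., 4}, then test f_x and f at those candidates.
  x = -4: f_y(-4, y) = -6*y**2 + 58*y - 170; no integer root y with |y| ≤ 4.
  x = -3: f_y(-3, y) = -6*y**2 + 54*y - 140; no integer root y with |y| ≤ 4.
  x = -2: f_y(-2, y) = -6*y**2 + 50*y - 114; no integer root y with |y| ≤ 4.
  x = -1: f_y(-1, y) = -6*y**2 + 46*y - 92; no integer root y with |y| ≤ 4.
  x = 0: f_y(0, y) = -6*y**2 + 42*y - 74; no integer root y with |y| ≤ 4.
  x = 1: f_y(1, y) = -6*y**2 + 38*y - 60; vanishes at y ∈ {3}. (1, 3): f_x = 0, f = 0 — SINGULAR.
  x = 2: f_y(2, y) = -6*y**2 + 34*y - 50; no integer root y with |y| ≤ 4.
  x = 3: f_y(3, y) = -6*y**2 + 30*y - 44; no integer root y with |y| ≤ 4.
  x = 4: f_y(4, y) = -6*y**2 + 26*y - 42; no integer root y with |y| ≤ 4.
Only singular point on the grid: (1, 3).
Classify: substitute x = 1 + u, y = 3 + v and expand: f = -u**3 - 2*u**2*v - u**2 - 2*u*v**2 - 2*v**3 + v**2.
No constant or linear terms (consistent with a singular point). Quadratic part: -u**2 + v**2. Cubic part: -u**3 - 2*u**2*v - 2*u*v**2 - 2*v**3.
The quadratic part v**2 - u**2 = (v − u)(v + u) splits into two distinct linear factors, so there are two distinct tangent lines y − 3 = ±(x − 1) — this is a node (ordinary double point).
Classification: node.


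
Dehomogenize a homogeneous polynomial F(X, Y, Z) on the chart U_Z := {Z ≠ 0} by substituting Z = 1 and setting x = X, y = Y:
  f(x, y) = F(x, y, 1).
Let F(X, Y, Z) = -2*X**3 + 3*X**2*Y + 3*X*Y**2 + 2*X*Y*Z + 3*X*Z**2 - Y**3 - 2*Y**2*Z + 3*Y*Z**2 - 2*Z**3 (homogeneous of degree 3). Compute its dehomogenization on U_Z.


f(x, y) = -2*x**3 + 3*x**2*y + 3*x*y**2 + 2*x*y + 3*x - y**3 - 2*y**2 + 3*y - 2

On U_Z we set Z = 1. Each monomial c·X^i·Y^j·Z^k in F becomes c·x^i·y^j·1^k = c·x^i·y^j.
Substituting Z = 1: F(X, Y, 1) = -2*x**3 + 3*x**2*y + 3*x*y**2 + 2*x*y + 3*x - y**3 - 2*y**2 + 3*y - 2.
Note: deg(f) ≤ deg(F) = 3; strict inequality happens when F is divisible by Z (lost terms).


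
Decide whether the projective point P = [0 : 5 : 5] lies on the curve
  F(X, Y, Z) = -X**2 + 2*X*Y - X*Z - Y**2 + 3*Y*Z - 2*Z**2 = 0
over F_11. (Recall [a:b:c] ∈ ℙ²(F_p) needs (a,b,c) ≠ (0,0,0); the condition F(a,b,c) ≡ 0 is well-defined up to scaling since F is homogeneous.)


F(0,5,5) ≡ 0 (mod 11); P is on the curve.

Evaluate F(0, 5, 5) term-by-term (mod 11).
  -X**2 ↦ -1·0·1·1 = 0
  2*X*Y ↦ 2·0·5·1 = 0
  -X*Z ↦ -1·0·1·5 = 0
  -Y**2 ↦ -1·1·25·1 = -25
  3*Y*Z ↦ 3·1·5·5 = 75
  -2*Z**2 ↦ -2·1·1·25 = -50
Sum: F(0, 5, 5) = (0) + (0) + (0) + (-25) + (75) + (-50) = 0.
Reducing mod 11: 0 ≡ 0 (mod 11).
Since F(a, b, c) ≡ 0 (mod 11), P lies on the curve.


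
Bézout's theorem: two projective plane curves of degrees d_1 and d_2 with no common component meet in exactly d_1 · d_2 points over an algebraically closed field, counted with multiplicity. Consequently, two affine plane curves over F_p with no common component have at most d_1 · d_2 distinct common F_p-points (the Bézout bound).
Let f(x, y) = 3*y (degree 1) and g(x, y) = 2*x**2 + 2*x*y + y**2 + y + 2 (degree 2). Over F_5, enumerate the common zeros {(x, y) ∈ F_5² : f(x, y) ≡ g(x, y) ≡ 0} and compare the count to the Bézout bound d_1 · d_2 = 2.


Common zeros: {(2, 0), (3, 0)}; count = 2; Bézout bound = 2.

deg(f) = 1, deg(g) = 2, so Bézout bound = 2.
Scan x ∈ F_5. For each x, list the y ∈ F_5 with f(x, y) ≡ 0 and those with g(x, y) ≡ 0 (mod 5); the common zeros in that column are the intersection.
  x = 0: f ≡ 0 at y ∈ {0}; g ≡ 0 at y ∈ ∅; common: ∅.
  x = 1: f ≡ 0 at y ∈ {0}; g ≡ 0 at y ∈ ∅; common: ∅.
  x = 2: f ≡ 0 at y ∈ {0}; g ≡ 0 at y ∈ {0}; common: {0}.
  x = 3: f ≡ 0 at y ∈ {0}; g ≡ 0 at y ∈ {0, 3}; common: {0}.
  x = 4: f ≡ 0 at y ∈ {0}; g ≡ 0 at y ∈ {3}; common: ∅.
Collecting: common zeros = {(2, 0), (3, 0)}, so the count is 2.
Comparison with the Bézout bound: 2 ≤ 2 = deg(f)·deg(g), as expected for curves with no common component (the bound is attained).


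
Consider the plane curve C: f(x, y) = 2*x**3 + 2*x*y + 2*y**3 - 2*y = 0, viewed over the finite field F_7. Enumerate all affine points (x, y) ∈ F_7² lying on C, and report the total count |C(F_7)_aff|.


Affine F_7-points: {(0, 0), (0, 1), (0, 6), (1, 3), (1, 5), (1, 6), (4, 4), (6, 6)}; count = 8.

For each of the 49 pairs (x, y) ∈ F_7², evaluate f(x, y) mod 7. Record the zeros.
  x = 0: [0↦0, 1↦0, 2↦5, 3↦6, 4↦1, 5↦2, 6↦0]  zeros at y ∈ {0, 1, 6}
  x = 1: [0↦2, 1↦4, 2↦4, 3↦0, 4↦4, 5↦0, 6↦0]  zeros at y ∈ {3, 5, 6}
  x = 2: [0↦2, 1↦6, 2↦1, 3↦6, 4↦5, 5↦3, 6↦5]  zeros at y ∈ ∅
  x = 3: [0↦5, 1↦4, 2↦1, 3↦1, 4↦2, 5↦2, 6↦6]  zeros at y ∈ ∅
  x = 4: [0↦2, 1↦3, 2↦2, 3↦4, 4↦0, 5↦2, 6↦1]  zeros at y ∈ {4}
  x = 5: [0↦5, 1↦1, 2↦2, 3↦6, 4↦4, 5↦1, 6↦2]  zeros at y ∈ ∅
  x = 6: [0↦5, 1↦3, 2↦6, 3↦5, 4↦5, 5↦4, 6↦0]  zeros at y ∈ {6}
Collecting zeros: affine points = {(0, 0), (0, 1), (0, 6), (1, 3), (1, 5), (1, 6), (4, 4), (6, 6)}.
Total count |C(F_7)_aff| = 8.


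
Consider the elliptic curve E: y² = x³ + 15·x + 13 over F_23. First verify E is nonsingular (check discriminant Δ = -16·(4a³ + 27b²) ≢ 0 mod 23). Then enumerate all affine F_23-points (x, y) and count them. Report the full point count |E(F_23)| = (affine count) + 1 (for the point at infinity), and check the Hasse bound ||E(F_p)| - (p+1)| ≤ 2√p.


Affine points = {(0, 6), (0, 17), (1, 11), (1, 12), (3, 4), (3, 19), (5, 11), (5, 12), (7, 1), (7, 22), (8, 1), (8, 22), (9, 7), (9, 16), (10, 6), (10, 17), (12, 9), (12, 14), (13, 6), (13, 17), (14, 0), (15, 5), (15, 18), (16, 5), (16, 18), (17, 11), (17, 12), (19, 2), (19, 21)}; affine count = 29; |E(F_23)| = 30.

Discriminant check: Δ ∝ 4a³ + 27b² = 4·15³ + 27·13² = 4·3375 + 27·169 ≡ 8 (mod 23). Nonzero ⇒ E is nonsingular.
For each x ∈ F_23, compute rhs = x³ + 15·x + 13 mod 23, then count y ∈ F_23 with y² ≡ rhs.
  x = 0: rhs = 13, matching y values: 6, 17 (2 points).
  x = 1: rhs = 6, matching y values: 11, 12 (2 points).
  x = 2: rhs = 5, matching y values: none (0 points).
  x = 3: rhs = 16, matching y values: 4, 19 (2 points).
  x = 4: rhs = 22, matching y values: none (0 points).
  x = 5: rhs = 6, matching y values: 11, 12 (2 points).
  x = 6: rhs = 20, matching y values: none (0 points).
  x = 7: rhs = 1, matching y values: 1, 22 (2 points).
  x = 8: rhs = 1, matching y values: 1, 22 (2 points).
  x = 9: rhs = 3, matching y values: 7, 16 (2 points).
  x = 10: rhs = 13, matching y values: 6, 17 (2 points).
  x = 11: rhs = 14, matching y values: none (0 points).
  x = 12: rhs = 12, matching y values: 9, 14 (2 points).
  x = 13: rhs = 13, matching y values: 6, 17 (2 points).
  x = 14: rhs = 0, matching y values: 0 (1 points).
  x = 15: rhs = 2, matching y values: 5, 18 (2 points).
  x = 16: rhs = 2, matching y values: 5, 18 (2 points).
  x = 17: rhs = 6, matching y values: 11, 12 (2 points).
  x = 18: rhs = 20, matching y values: none (0 points).
  x = 19: rhs = 4, matching y values: 2, 21 (2 points).
  x = 20: rhs = 10, matching y values: none (0 points).
  x = 21: rhs = 21, matching y values: none (0 points).
  x = 22: rhs = 20, matching y values: none (0 points).
Total affine count: 29.
Full point count |E(F_23)| = 29 + 1 = 30.
Hasse bound: |30 − (23+1)| = |6| = 6 ≤ 2√23 ≈ 9.5917 ✓.


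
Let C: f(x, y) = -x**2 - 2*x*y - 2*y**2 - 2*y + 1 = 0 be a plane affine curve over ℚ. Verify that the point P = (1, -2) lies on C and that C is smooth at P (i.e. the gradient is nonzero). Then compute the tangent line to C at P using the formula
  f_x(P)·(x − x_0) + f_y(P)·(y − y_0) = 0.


Tangent line at P: 2*x + 4*y + 6 = 0.

Step 1: f(1, -2) = 0, so P lies on C.
Step 2: partial derivatives
  f_x(x, y) = -2*x - 2*y, f_y(x, y) = -2*x - 4*y - 2.
  f_x(P) = 2, f_y(P) = 4 (gradient nonzero, so P is smooth).
Step 3: tangent line at P: 2·(x − 1) + 4·(y − -2) = 0.
Expanding: 2*x + 4*y + 6 = 0.


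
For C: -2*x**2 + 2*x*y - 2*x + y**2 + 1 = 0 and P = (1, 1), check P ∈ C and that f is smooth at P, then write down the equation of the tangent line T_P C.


Tangent line at P: -4*x + 4*y = 0.

Step 1: f(1, 1) = 0, so P lies on C.
Step 2: partial derivatives
  f_x(x, y) = -4*x + 2*y - 2, f_y(x, y) = 2*x + 2*y.
  f_x(P) = -4, f_y(P) = 4 (gradient nonzero, so P is smooth).
Step 3: tangent line at P: -4·(x − 1) + 4·(y − 1) = 0.
Expanding: -4*x + 4*y = 0.


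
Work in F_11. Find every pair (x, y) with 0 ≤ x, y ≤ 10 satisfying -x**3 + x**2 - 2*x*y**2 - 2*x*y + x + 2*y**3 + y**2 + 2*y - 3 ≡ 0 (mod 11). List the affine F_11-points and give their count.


Affine F_11-points: {(0, 3), (1, 4), (1, 9), (4, 4), (5, 8), (7, 4), (8, 5), (9, 2)}; count = 8.

For each of the 121 pairs (x, y) ∈ F_11², evaluate f(x, y) mod 11. Record the zeros.
  x = 0: [0↦8, 1↦2, 2↦10, 3↦0, 4↦6, 5↦7, 6↦4, 7↦9, 8↦1, 9↦3, 10↦5]  zeros at y ∈ {3}
  x = 1: [0↦9, 1↦10, 2↦10, 3↦10, 4↦0, 5↦3, 6↦9, 7↦8, 8↦1, 9↦0, 10↦6]  zeros at y ∈ {4, 9}
  x = 2: [0↦6, 1↦3, 2↦6, 3↦5, 4↦1, 5↦6, 6↦10, 7↦3, 8↦8, 9↦4, 10↦3]  zeros at y ∈ ∅
  x = 3: [0↦4, 1↦8, 2↦3, 3↦1, 4↦3, 5↦10, 6↦1, 7↦10, 8↦5, 9↦9, 10↦1]  zeros at y ∈ ∅
  x = 4: [0↦8, 1↦8, 2↦6, 3↦3, 4↦0, 5↦9, 6↦9, 7↦1, 8↦8, 9↦9, 10↦5]  zeros at y ∈ {4}
  x = 5: [0↦1, 1↦8, 2↦9, 3↦5, 4↦8, 5↦8, 6↦6, 7↦3, 8↦0, 9↦9, 10↦9]  zeros at y ∈ {8}
  x = 6: [0↦10, 1↦2, 2↦6, 3↦1, 4↦10, 5↦1, 6↦8, 7↦10, 8↦8, 9↦3, 10↦7]  zeros at y ∈ ∅
  x = 7: [0↦7, 1↦6, 2↦2, 3↦7, 4↦0, 5↦4, 6↦9, 7↦5, 8↦4, 9↦7, 10↦4]  zeros at y ∈ {4}
  x = 8: [0↦8, 1↦3, 2↦2, 3↦6, 4↦5, 5↦0, 6↦3, 7↦4, 8↦4, 9↦4, 10↦5]  zeros at y ∈ {5}
  x = 9: [0↦7, 1↦9, 2↦0, 3↦3, 4↦8, 5↦5, 6↦6, 7↦1, 8↦2, 9↦10, 10↦4]  zeros at y ∈ {2}
  x = 10: [0↦9, 1↦7, 2↦1, 3↦3, 4↦3, 5↦2, 6↦1, 7↦1, 8↦3, 9↦8, 10↦6]  zeros at y ∈ ∅
Collecting zeros: affine points = {(0, 3), (1, 4), (1, 9), (4, 4), (5, 8), (7, 4), (8, 5), (9, 2)}.
Total count |C(F_11)_aff| = 8.


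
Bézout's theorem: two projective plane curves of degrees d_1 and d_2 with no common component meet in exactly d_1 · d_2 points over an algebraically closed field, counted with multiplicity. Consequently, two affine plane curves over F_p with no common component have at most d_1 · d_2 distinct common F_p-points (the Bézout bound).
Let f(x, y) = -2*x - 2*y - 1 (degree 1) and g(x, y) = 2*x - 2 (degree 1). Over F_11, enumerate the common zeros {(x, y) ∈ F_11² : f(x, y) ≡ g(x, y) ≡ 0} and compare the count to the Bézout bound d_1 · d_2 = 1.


Common zeros: {(1, 4)}; count = 1; Bézout bound = 1.

deg(f) = 1, deg(g) = 1, so Bézout bound = 1.
Scan x ∈ F_11. For each x, list the y ∈ F_11 with f(x, y) ≡ 0 and those with g(x, y) ≡ 0 (mod 11); the common zeros in that column are the intersection.
  x = 0: f ≡ 0 at y ∈ {5}; g ≡ 0 at y ∈ ∅; common: ∅.
  x = 1: f ≡ 0 at y ∈ {4}; g ≡ 0 at y ∈ {0, 1, 2, 3, 4, 5, 6, 7, 8, 9, 10}; common: {4}.
  x = 2: f ≡ 0 at y ∈ {3}; g ≡ 0 at y ∈ ∅; common: ∅.
  x = 3: f ≡ 0 at y ∈ {2}; g ≡ 0 at y ∈ ∅; common: ∅.
  x = 4: f ≡ 0 at y ∈ {1}; g ≡ 0 at y ∈ ∅; common: ∅.
  x = 5: f ≡ 0 at y ∈ {0}; g ≡ 0 at y ∈ ∅; common: ∅.
  x = 6: f ≡ 0 at y ∈ {10}; g ≡ 0 at y ∈ ∅; common: ∅.
  x = 7: f ≡ 0 at y ∈ {9}; g ≡ 0 at y ∈ ∅; common: ∅.
  x = 8: f ≡ 0 at y ∈ {8}; g ≡ 0 at y ∈ ∅; common: ∅.
  x = 9: f ≡ 0 at y ∈ {7}; g ≡ 0 at y ∈ ∅; common: ∅.
  x = 10: f ≡ 0 at y ∈ {6}; g ≡ 0 at y ∈ ∅; common: ∅.
Collecting: common zeros = {(1, 4)}, so the count is 1.
Comparison with the Bézout bound: 1 ≤ 1 = deg(f)·deg(g), as expected for curves with no common component (the bound is attained).


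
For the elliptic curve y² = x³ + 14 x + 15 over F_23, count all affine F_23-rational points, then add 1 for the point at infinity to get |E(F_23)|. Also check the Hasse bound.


Affine points = {(5, 7), (5, 16), (6, 4), (6, 19), (8, 8), (8, 15), (12, 5), (12, 18), (13, 5), (13, 18), (15, 9), (15, 14), (18, 2), (18, 21), (21, 5), (21, 18), (22, 0)}; affine count = 17; |E(F_23)| = 18.

Discriminant check: Δ ∝ 4a³ + 27b² = 4·14³ + 27·15² = 4·2744 + 27·225 ≡ 8 (mod 23). Nonzero ⇒ E is nonsingular.
For each x ∈ F_23, compute rhs = x³ + 14·x + 15 mod 23, then count y ∈ F_23 with y² ≡ rhs.
  x = 0: rhs = 15, matching y values: none (0 points).
  x = 1: rhs = 7, matching y values: none (0 points).
  x = 2: rhs = 5, matching y values: none (0 points).
  x = 3: rhs = 15, matching y values: none (0 points).
  x = 4: rhs = 20, matching y values: none (0 points).
  x = 5: rhs = 3, matching y values: 7, 16 (2 points).
  x = 6: rhs = 16, matching y values: 4, 19 (2 points).
  x = 7: rhs = 19, matching y values: none (0 points).
  x = 8: rhs = 18, matching y values: 8, 15 (2 points).
  x = 9: rhs = 19, matching y values: none (0 points).
  x = 10: rhs = 5, matching y values: none (0 points).
  x = 11: rhs = 5, matching y values: none (0 points).
  x = 12: rhs = 2, matching y values: 5, 18 (2 points).
  x = 13: rhs = 2, matching y values: 5, 18 (2 points).
  x = 14: rhs = 11, matching y values: none (0 points).
  x = 15: rhs = 12, matching y values: 9, 14 (2 points).
  x = 16: rhs = 11, matching y values: none (0 points).
  x = 17: rhs = 14, matching y values: none (0 points).
  x = 18: rhs = 4, matching y values: 2, 21 (2 points).
  x = 19: rhs = 10, matching y values: none (0 points).
  x = 20: rhs = 15, matching y values: none (0 points).
  x = 21: rhs = 2, matching y values: 5, 18 (2 points).
  x = 22: rhs = 0, matching y values: 0 (1 points).
Total affine count: 17.
Full point count |E(F_23)| = 17 + 1 = 18.
Hasse bound: |18 − (23+1)| = |-6| = 6 ≤ 2√23 ≈ 9.5917 ✓.


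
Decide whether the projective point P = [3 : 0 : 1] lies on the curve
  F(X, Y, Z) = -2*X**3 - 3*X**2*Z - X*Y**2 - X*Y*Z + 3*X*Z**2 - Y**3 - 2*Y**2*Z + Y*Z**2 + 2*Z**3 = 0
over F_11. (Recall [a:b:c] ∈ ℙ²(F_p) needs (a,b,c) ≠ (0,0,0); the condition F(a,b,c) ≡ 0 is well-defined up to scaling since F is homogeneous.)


F(3,0,1) ≡ 7 (mod 11); P is NOT on the curve.

Evaluate F(3, 0, 1) term-by-term (mod 11).
  -2*X**3 ↦ -2·27·1·1 = -54
  -3*X**2*Z ↦ -3·9·1·1 = -27
  -X*Y**2 ↦ -1·3·0·1 = 0
  -X*Y*Z ↦ -1·3·0·1 = 0
  3*X*Z**2 ↦ 3·3·1·1 = 9
  -Y**3 ↦ -1·1·0·1 = 0
  -2*Y**2*Z ↦ -2·1·0·1 = 0
  Y*Z**2 ↦ 1·1·0·1 = 0
  2*Z**3 ↦ 2·1·1·1 = 2
Sum: F(3, 0, 1) = (-54) + (-27) + (0) + (0) + (9) + (0) + (0) + (0) + (2) = -70.
Reducing mod 11: -70 ≡ 7 (mod 11).
Since F(a, b, c) ≡ 7 ≠ 0 (mod 11), P does NOT lie on the curve.


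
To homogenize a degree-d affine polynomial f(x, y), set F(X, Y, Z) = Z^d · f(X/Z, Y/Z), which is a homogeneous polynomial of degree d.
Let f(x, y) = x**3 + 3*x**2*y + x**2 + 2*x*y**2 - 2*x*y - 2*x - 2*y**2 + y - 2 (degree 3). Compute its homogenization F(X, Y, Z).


F(X, Y, Z) = X**3 + 3*X**2*Y + X**2*Z + 2*X*Y**2 - 2*X*Y*Z - 2*X*Z**2 - 2*Y**2*Z + Y*Z**2 - 2*Z**3

deg(f) = 3.
Substitute x = X/Z, y = Y/Z into f, then multiply by Z^3.
  monomial 1·x^3·y^0 ↦ 1·X^3·Y^0·Z^0.
  monomial 3·x^2·y^1 ↦ 3·X^2·Y^1·Z^0.
  monomial 1·x^2·y^0 ↦ 1·X^2·Y^0·Z^1.
  monomial 2·x^1·y^2 ↦ 2·X^1·Y^2·Z^0.
  monomial -2·x^1·y^1 ↦ -2·X^1·Y^1·Z^1.
  monomial -2·x^1·y^0 ↦ -2·X^1·Y^0·Z^2.
  monomial -2·x^0·y^2 ↦ -2·X^0·Y^2·Z^1.
  monomial 1·x^0·y^1 ↦ 1·X^0·Y^1·Z^2.
  monomial -2·x^0·y^0 ↦ -2·X^0·Y^0·Z^3.
Collecting: F(X, Y, Z) = X**3 + 3*X**2*Y + X**2*Z + 2*X*Y**2 - 2*X*Y*Z - 2*X*Z**2 - 2*Y**2*Z + Y*Z**2 - 2*Z**3.


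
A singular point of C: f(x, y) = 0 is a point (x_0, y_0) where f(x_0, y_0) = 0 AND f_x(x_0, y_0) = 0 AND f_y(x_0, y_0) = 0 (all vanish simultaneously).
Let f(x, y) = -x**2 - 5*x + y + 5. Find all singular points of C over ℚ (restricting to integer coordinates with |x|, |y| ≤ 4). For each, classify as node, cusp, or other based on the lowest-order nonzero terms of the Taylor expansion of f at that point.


No singular points in the scanned grid; C is smooth there.

Compute partial derivatives:
  f_x = -2*x - 5.
  f_y = 1.
f_y = 1 is a nonzero constant, so f_y never vanishes: no point (x, y) can satisfy f = f_x = f_y = 0. In particular no (x, y) ∈ {−4, ..., 4}² is singular; the curve is smooth.


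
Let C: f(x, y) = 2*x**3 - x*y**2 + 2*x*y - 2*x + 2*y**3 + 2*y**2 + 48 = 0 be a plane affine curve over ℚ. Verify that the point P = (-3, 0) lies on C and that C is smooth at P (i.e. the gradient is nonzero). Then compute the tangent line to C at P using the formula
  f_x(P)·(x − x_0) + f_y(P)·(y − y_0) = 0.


Tangent line at P: 52*x - 6*y + 156 = 0.

Step 1: f(-3, 0) = 0, so P lies on C.
Step 2: partial derivatives
  f_x(x, y) = 6*x**2 - y**2 + 2*y - 2, f_y(x, y) = -2*x*y + 2*x + 6*y**2 + 4*y.
  f_x(P) = 52, f_y(P) = -6 (gradient nonzero, so P is smooth).
Step 3: tangent line at P: 52·(x − -3) + -6·(y − 0) = 0.
Expanding: 52*x - 6*y + 156 = 0.


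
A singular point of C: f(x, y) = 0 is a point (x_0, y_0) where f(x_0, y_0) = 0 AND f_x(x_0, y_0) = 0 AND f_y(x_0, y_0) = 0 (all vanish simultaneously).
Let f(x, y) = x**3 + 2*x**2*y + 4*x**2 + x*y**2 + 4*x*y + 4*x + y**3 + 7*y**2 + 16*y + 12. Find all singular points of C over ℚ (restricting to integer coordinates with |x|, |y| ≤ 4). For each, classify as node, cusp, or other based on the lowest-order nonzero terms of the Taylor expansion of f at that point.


Singular points: {(0, -2)}; classification: cusp.

Compute partial derivatives:
  f_x = 3*x**2 + 4*x*y + 8*x + y**2 + 4*y + 4.
  f_y = 2*x**2 + 2*x*y + 4*x + 3*y**2 + 14*y + 16.
Scan x_0 ∈ {−4, ..., 4}. For each x_0, f_y(x_0, y) is a polynomial in y; find its integer roots y ∈ {−4, ..., 4}, then test f_x and f at those candidates.
  x = -4: f_y(-4, y) = 3*y**2 + 6*y + 32; no integer root y with |y| ≤ 4.
  x = -3: f_y(-3, y) = 3*y**2 + 8*y + 22; no integer root y with |y| ≤ 4.
  x = -2: f_y(-2, y) = 3*y**2 + 10*y + 16; no integer root y with |y| ≤ 4.
  x = -1: f_y(-1, y) = 3*y**2 + 12*y + 14; no integer root y with |y| ≤ 4.
  x = 0: f_y(0, y) = 3*y**2 + 14*y + 16; vanishes at y ∈ {-2}. (0, -2): f_x = 0, f = 0 — SINGULAR.
  x = 1: f_y(1, y) = 3*y**2 + 16*y + 22; no integer root y with |y| ≤ 4.
  x = 2: f_y(2, y) = 3*y**2 + 18*y + 32; no integer root y with |y| ≤ 4.
  x = 3: f_y(3, y) = 3*y**2 + 20*y + 46; no integer root y with |y| ≤ 4.
  x = 4: f_y(4, y) = 3*y**2 + 22*y + 64; no integer root y with |y| ≤ 4.
Only singular point on the grid: (0, -2).
Classify: substitute x = 0 + u, y = -2 + v and expand: f = u**3 + 2*u**2*v + u*v**2 + v**3 + v**2.
No constant or linear terms (consistent with a singular point). Quadratic part: v**2. Cubic part: u**3 + 2*u**2*v + u*v**2 + v**3.
The quadratic part v**2 is a perfect square, so there is a single (double) tangent line v = 0, i.e. y = -2. Restricting the cubic part to that line (v = 0) leaves u**3 ≠ 0, so f is not divisible by v and the branch is v² ≈ -u**3 to lowest order — this is a cusp.
Classification: cusp.


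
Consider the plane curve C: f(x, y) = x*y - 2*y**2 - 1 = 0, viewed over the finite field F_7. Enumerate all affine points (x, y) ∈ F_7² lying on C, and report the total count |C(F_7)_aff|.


Affine F_7-points: {(1, 2), (3, 1), (3, 4), (4, 3), (4, 6), (6, 5)}; count = 6.

For each of the 49 pairs (x, y) ∈ F_7², evaluate f(x, y) mod 7. Record the zeros.
  x = 0: [0↦6, 1↦4, 2↦5, 3↦2, 4↦2, 5↦5, 6↦4]  zeros at y ∈ ∅
  x = 1: [0↦6, 1↦5, 2↦0, 3↦5, 4↦6, 5↦3, 6↦3]  zeros at y ∈ {2}
  x = 2: [0↦6, 1↦6, 2↦2, 3↦1, 4↦3, 5↦1, 6↦2]  zeros at y ∈ ∅
  x = 3: [0↦6, 1↦0, 2↦4, 3↦4, 4↦0, 5↦6, 6↦1]  zeros at y ∈ {1, 4}
  x = 4: [0↦6, 1↦1, 2↦6, 3↦0, 4↦4, 5↦4, 6↦0]  zeros at y ∈ {3, 6}
  x = 5: [0↦6, 1↦2, 2↦1, 3↦3, 4↦1, 5↦2, 6↦6]  zeros at y ∈ ∅
  x = 6: [0↦6, 1↦3, 2↦3, 3↦6, 4↦5, 5↦0, 6↦5]  zeros at y ∈ {5}
Collecting zeros: affine points = {(1, 2), (3, 1), (3, 4), (4, 3), (4, 6), (6, 5)}.
Total count |C(F_7)_aff| = 6.
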